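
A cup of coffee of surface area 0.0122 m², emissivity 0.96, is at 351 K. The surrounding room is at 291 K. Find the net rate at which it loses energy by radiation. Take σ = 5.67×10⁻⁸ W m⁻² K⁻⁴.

Q = εσA(T⁴ − T_s⁴). T⁴ − T_s⁴ = (351)⁴ − (291)⁴ = 1.52×10^10 − 7.17×10^9 = 8.01×10^9 K⁴.
Q = 0.96 × 5.67×10⁻⁸ × 0.0122 × 8.01×10^9 = 5.32 W.

Q ≈ 5.32 W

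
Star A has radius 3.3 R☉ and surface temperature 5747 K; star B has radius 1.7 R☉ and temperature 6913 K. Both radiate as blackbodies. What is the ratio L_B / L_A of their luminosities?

L = 4πR²σT⁴ ∝ R²T⁴, so L_B/L_A = (1.7/3.3)² × (6913/5747)⁴ = 0.265 × 2.09 = 0.556.

L_B/L_A ≈ 0.556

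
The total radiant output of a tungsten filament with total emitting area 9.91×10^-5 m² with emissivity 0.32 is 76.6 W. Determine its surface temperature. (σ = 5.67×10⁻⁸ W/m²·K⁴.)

T ≈ 2550 K

From P = εσAT⁴, T = (P / εσA)^(1/4) = (76.6 / (0.32 × 5.67×10⁻⁸ × 9.91×10^-5))^(1/4).
T = (4.26×10^13)^(1/4) = 2550 K.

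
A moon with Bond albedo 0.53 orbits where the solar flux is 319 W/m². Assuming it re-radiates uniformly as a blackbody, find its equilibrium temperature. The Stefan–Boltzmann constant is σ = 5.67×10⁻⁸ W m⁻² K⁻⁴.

T ≈ 160 K

Power absorbed = (1−a)S·πR²; power emitted = 4πR²σT⁴. Equating and cancelling πR²:
T = ((1−a)S / 4σ)^(1/4) = (150 / (4 × 5.67×10⁻⁸))^(1/4) = (6.61×10^8)^(1/4).
T = 160 K.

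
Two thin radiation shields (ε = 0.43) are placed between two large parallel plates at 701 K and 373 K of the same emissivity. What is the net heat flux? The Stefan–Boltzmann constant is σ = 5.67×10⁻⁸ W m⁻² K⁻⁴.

Each of the 3 gaps contributes resistance (2/ε − 1) = 2/0.43 − 1 = 3.651; total = 10.95.
q = σ(T₁⁴ − T₂⁴) / 10.95 = 5.67×10⁻⁸ × 2.22×10^11 / 10.95 = 1150 W/m².

q ≈ 1150 W/m²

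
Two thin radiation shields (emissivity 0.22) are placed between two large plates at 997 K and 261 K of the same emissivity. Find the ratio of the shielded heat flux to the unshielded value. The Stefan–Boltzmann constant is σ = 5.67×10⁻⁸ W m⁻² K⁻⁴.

With N identical shields there are N+1 = 3 gaps in series, each with the same radiative resistance, so the flux falls to 1/(N+1) of its unshielded value.

ratio ≈ 0.333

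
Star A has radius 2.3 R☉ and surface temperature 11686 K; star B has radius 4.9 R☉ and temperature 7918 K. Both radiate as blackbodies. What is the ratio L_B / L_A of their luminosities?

L = 4πR²σT⁴ ∝ R²T⁴, so L_B/L_A = (4.9/2.3)² × (7918/11686)⁴ = 4.54 × 0.211 = 0.957.

L_B/L_A ≈ 0.957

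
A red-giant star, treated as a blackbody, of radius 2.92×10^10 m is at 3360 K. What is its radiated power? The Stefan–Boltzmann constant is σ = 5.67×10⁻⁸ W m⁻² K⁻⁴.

P ≈ 7.74×10^28 W

A = 4πr² = 4π × (2.92×10^10)² = 1.07×10^22 m².
P = σAT⁴ = 5.67×10⁻⁸ × 1.07×10^22 × (3360)⁴ = 5.67×10⁻⁸ × 1.07×10^22 × 1.27×10^14.
P = 7.74×10^28 W.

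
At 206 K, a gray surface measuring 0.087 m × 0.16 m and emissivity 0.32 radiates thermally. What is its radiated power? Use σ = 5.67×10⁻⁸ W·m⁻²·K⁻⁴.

P ≈ 0.455 W

A = 0.087 × 0.16 = 0.0139 m².
Stefan–Boltzmann: P = εσAT⁴ = 0.32 × 5.67×10⁻⁸ × 0.0139 × (206)⁴ = 0.32 × 5.67×10⁻⁸ × 0.0139 × 1.80×10^9.
P = 0.455 W.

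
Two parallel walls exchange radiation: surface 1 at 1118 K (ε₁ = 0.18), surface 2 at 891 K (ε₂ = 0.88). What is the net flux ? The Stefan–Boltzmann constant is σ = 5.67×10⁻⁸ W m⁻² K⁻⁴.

For two large parallel gray plates, q = σ(T₁⁴ − T₂⁴) / (1/ε₁ + 1/ε₂ − 1).
1/ε₁ + 1/ε₂ − 1 = 1/0.18 + 1/0.88 − 1 = 5.692.
T₁⁴ − T₂⁴ = 1.56×10^12 − 6.30×10^11 = 9.32×10^11 K⁴.
q = 5.67×10⁻⁸ × 9.32×10^11 / 5.692 = 9280 W/m².

q ≈ 9280 W/m²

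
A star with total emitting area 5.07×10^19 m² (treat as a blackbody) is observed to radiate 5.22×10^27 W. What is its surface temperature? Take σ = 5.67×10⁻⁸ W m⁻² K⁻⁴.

From P = σAT⁴, T = (P / σA)^(1/4) = (5.22×10^27 / (5.67×10⁻⁸ × 5.07×10^19))^(1/4).
T = (1.82×10^15)^(1/4) = 6530 K.

T ≈ 6530 K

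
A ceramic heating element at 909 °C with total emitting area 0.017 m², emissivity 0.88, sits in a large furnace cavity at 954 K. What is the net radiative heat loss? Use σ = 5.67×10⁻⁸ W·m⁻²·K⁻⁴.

Q ≈ 953 W

Convert: 909 °C = 1182 K.
Q = εσA(T⁴ − T_s⁴). T⁴ − T_s⁴ = (1182)⁴ − (954)⁴ = 1.95×10^12 − 8.28×10^11 = 1.12×10^12 K⁴.
Q = 0.88 × 5.67×10⁻⁸ × 0.0170 × 1.12×10^12 = 953 W.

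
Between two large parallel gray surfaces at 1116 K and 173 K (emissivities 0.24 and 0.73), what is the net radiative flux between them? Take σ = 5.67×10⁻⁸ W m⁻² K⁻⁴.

q ≈ 19400 W/m²

For two large parallel gray plates, q = σ(T₁⁴ − T₂⁴) / (1/ε₁ + 1/ε₂ − 1).
1/ε₁ + 1/ε₂ − 1 = 1/0.24 + 1/0.73 − 1 = 4.537.
T₁⁴ − T₂⁴ = 1.55×10^12 − 8.96×10^8 = 1.55×10^12 K⁴.
q = 5.67×10⁻⁸ × 1.55×10^12 / 4.537 = 19400 W/m².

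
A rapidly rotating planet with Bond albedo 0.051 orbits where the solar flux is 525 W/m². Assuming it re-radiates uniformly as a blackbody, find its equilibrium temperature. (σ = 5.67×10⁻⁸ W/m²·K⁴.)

T ≈ 216 K

Power absorbed = (1−a)S·πR²; power emitted = 4πR²σT⁴. Equating and cancelling πR²:
T = ((1−a)S / 4σ)^(1/4) = (498 / (4 × 5.67×10⁻⁸))^(1/4) = (2.20×10^9)^(1/4).
T = 216 K.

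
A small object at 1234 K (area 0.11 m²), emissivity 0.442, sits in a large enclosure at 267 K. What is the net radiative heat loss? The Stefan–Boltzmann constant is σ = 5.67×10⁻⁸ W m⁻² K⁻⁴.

Q = εσA(T⁴ − T_s⁴). T⁴ − T_s⁴ = (1234)⁴ − (267)⁴ = 2.32×10^12 − 5.08×10^9 = 2.31×10^12 K⁴.
Q = 0.442 × 5.67×10⁻⁸ × 0.110 × 2.31×10^12 = 6380 W.

Q ≈ 6380 W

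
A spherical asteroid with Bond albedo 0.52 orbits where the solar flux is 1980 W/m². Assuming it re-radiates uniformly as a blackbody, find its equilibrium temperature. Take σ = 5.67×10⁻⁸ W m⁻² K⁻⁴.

Power absorbed = (1−a)S·πR²; power emitted = 4πR²σT⁴. Equating and cancelling πR²:
T = ((1−a)S / 4σ)^(1/4) = (950 / (4 × 5.67×10⁻⁸))^(1/4) = (4.19×10^9)^(1/4).
T = 254 K.

T ≈ 254 K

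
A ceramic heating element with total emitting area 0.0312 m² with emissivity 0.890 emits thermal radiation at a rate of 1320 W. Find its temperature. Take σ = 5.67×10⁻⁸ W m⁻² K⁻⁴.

T ≈ 957 K

From P = εσAT⁴, T = (P / εσA)^(1/4) = (1320 / (0.890 × 5.67×10⁻⁸ × 0.0312))^(1/4).
T = (8.38×10^11)^(1/4) = 957 K.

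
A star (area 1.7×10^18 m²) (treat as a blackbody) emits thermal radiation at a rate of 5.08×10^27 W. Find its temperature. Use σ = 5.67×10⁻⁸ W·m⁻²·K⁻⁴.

T ≈ 15200 K

From P = σAT⁴, T = (P / σA)^(1/4) = (5.08×10^27 / (5.67×10⁻⁸ × 1.70×10^18))^(1/4).
T = (5.27×10^16)^(1/4) = 15200 K.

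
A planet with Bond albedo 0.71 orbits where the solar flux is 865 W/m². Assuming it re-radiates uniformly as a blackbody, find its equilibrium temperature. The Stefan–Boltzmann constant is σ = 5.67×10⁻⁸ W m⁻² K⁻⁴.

Power absorbed = (1−a)S·πR²; power emitted = 4πR²σT⁴. Equating and cancelling πR²:
T = ((1−a)S / 4σ)^(1/4) = (251 / (4 × 5.67×10⁻⁸))^(1/4) = (1.11×10^9)^(1/4).
T = 182 K.

T ≈ 182 K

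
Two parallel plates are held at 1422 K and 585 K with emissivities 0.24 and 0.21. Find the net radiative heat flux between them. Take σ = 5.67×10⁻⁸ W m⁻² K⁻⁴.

For two large parallel gray plates, q = σ(T₁⁴ − T₂⁴) / (1/ε₁ + 1/ε₂ − 1).
1/ε₁ + 1/ε₂ − 1 = 1/0.24 + 1/0.21 − 1 = 7.929.
T₁⁴ − T₂⁴ = 4.09×10^12 − 1.17×10^11 = 3.97×10^12 K⁴.
q = 5.67×10⁻⁸ × 3.97×10^12 / 7.929 = 28400 W/m².

q ≈ 28400 W/m²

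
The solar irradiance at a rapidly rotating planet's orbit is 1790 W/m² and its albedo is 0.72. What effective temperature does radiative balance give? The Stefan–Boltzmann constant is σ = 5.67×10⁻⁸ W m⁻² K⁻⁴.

T ≈ 217 K

Power absorbed = (1−a)S·πR²; power emitted = 4πR²σT⁴. Equating and cancelling πR²:
T = ((1−a)S / 4σ)^(1/4) = (501 / (4 × 5.67×10⁻⁸))^(1/4) = (2.21×10^9)^(1/4).
T = 217 K.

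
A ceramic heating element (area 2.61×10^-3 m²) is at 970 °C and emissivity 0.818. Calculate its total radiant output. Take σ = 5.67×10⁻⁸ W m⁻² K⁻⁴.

970 °C = 1243 K.
P = εσAT⁴ = 0.818 × 5.67×10⁻⁸ × 2.61×10^-3 × (1243)⁴ = 0.818 × 5.67×10⁻⁸ × 2.61×10^-3 × 2.39×10^12.
P = 289 W.

P ≈ 289 W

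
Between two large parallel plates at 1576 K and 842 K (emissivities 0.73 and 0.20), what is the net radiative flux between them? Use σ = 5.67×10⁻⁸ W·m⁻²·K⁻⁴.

For two large parallel gray plates, q = σ(T₁⁴ − T₂⁴) / (1/ε₁ + 1/ε₂ − 1).
1/ε₁ + 1/ε₂ − 1 = 1/0.73 + 1/0.20 − 1 = 5.370.
T₁⁴ − T₂⁴ = 6.17×10^12 − 5.03×10^11 = 5.67×10^12 K⁴.
q = 5.67×10⁻⁸ × 5.67×10^12 / 5.370 = 59800 W/m².

q ≈ 59800 W/m²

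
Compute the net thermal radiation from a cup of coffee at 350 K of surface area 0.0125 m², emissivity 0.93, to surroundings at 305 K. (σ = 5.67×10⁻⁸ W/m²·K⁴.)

Q ≈ 4.19 W

Q = εσA(T⁴ − T_s⁴). T⁴ − T_s⁴ = (350)⁴ − (305)⁴ = 1.50×10^10 − 8.65×10^9 = 6.35×10^9 K⁴.
Q = 0.93 × 5.67×10⁻⁸ × 0.0125 × 6.35×10^9 = 4.19 W.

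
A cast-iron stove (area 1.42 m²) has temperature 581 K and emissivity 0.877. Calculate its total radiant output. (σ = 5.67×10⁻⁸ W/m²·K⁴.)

P = εσAT⁴ = 0.877 × 5.67×10⁻⁸ × 1.42 × (581)⁴ = 0.877 × 5.67×10⁻⁸ × 1.42 × 1.14×10^11.
P = 8050 W.

P ≈ 8050 W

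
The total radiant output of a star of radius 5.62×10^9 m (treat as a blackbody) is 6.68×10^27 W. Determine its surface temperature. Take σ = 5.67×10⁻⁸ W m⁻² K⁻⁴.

T ≈ 4150 K

A = 4πr² = 4π × (5.62×10^9)² = 3.97×10^20 m².
From P = σAT⁴, T = (P / σA)^(1/4) = (6.68×10^27 / (5.67×10⁻⁸ × 3.97×10^20))^(1/4).
T = (2.97×10^14)^(1/4) = 4150 K.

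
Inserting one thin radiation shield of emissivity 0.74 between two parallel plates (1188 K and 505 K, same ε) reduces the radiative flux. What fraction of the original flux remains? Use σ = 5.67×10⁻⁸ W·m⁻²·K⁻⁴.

With N identical shields there are N+1 = 2 gaps in series, each with the same radiative resistance, so the flux falls to 1/(N+1) of its unshielded value.

ratio ≈ 0.500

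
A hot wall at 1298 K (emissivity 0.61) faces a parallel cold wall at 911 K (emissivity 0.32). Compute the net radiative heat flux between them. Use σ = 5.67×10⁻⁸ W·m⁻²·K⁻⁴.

For two large parallel gray plates, q = σ(T₁⁴ − T₂⁴) / (1/ε₁ + 1/ε₂ − 1).
1/ε₁ + 1/ε₂ − 1 = 1/0.61 + 1/0.32 − 1 = 3.764.
T₁⁴ − T₂⁴ = 2.84×10^12 − 6.89×10^11 = 2.15×10^12 K⁴.
q = 5.67×10⁻⁸ × 2.15×10^12 / 3.764 = 32400 W/m².

q ≈ 32400 W/m²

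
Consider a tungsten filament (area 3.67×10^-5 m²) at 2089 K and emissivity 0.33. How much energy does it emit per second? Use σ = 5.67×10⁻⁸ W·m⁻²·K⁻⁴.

P = εσAT⁴ = 0.33 × 5.67×10⁻⁸ × 3.67×10^-5 × (2089)⁴ = 0.33 × 5.67×10⁻⁸ × 3.67×10^-5 × 1.90×10^13.
P = 13.1 W.

P ≈ 13.1 W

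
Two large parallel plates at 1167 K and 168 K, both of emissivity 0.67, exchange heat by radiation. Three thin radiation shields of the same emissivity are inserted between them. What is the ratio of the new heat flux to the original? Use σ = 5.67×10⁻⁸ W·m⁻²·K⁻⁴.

ratio ≈ 0.250

With N identical shields there are N+1 = 4 gaps in series, each with the same radiative resistance, so the flux falls to 1/(N+1) of its unshielded value.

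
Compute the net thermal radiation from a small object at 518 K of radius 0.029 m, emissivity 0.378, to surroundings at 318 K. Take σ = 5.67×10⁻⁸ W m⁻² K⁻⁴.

A = 4πr² = 4π × (0.029)² = 0.0106 m².
Q = εσA(T⁴ − T_s⁴). T⁴ − T_s⁴ = (518)⁴ − (318)⁴ = 7.20×10^10 − 1.02×10^10 = 6.18×10^10 K⁴.
Q = 0.378 × 5.67×10⁻⁸ × 0.0106 × 6.18×10^10 = 14.0 W.

Q ≈ 14.0 W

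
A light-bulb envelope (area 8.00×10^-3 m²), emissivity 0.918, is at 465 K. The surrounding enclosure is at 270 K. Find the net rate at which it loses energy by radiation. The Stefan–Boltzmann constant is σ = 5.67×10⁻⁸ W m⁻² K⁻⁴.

Q = εσA(T⁴ − T_s⁴). T⁴ − T_s⁴ = (465)⁴ − (270)⁴ = 4.68×10^10 − 5.31×10^9 = 4.14×10^10 K⁴.
Q = 0.918 × 5.67×10⁻⁸ × 8.00×10^-3 × 4.14×10^10 = 17.3 W.

Q ≈ 17.3 W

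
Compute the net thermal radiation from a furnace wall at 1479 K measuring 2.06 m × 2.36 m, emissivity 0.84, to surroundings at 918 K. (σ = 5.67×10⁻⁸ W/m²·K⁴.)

Q ≈ 9.43×10^5 W

A = 2.06 × 2.36 = 4.86 m².
Q = εσA(T⁴ − T_s⁴). T⁴ − T_s⁴ = (1479)⁴ − (918)⁴ = 4.78×10^12 − 7.10×10^11 = 4.07×10^12 K⁴.
Q = 0.84 × 5.67×10⁻⁸ × 4.86 × 4.07×10^12 = 9.43×10^5 W.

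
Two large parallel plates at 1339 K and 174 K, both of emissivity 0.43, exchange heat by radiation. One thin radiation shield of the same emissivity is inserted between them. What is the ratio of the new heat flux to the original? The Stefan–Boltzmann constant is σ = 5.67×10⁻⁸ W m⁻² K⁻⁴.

With N identical shields there are N+1 = 2 gaps in series, each with the same radiative resistance, so the flux falls to 1/(N+1) of its unshielded value.

ratio ≈ 0.500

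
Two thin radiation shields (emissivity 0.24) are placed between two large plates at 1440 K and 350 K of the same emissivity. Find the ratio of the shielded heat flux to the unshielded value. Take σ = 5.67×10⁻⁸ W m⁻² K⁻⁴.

ratio ≈ 0.333

With N identical shields there are N+1 = 3 gaps in series, each with the same radiative resistance, so the flux falls to 1/(N+1) of its unshielded value.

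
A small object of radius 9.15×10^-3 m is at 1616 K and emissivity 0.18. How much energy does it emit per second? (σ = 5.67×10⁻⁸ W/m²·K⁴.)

A = 4πr² = 4π × (9.15×10^-3)² = 1.05×10^-3 m².
P = εσAT⁴ = 0.18 × 5.67×10⁻⁸ × 1.05×10^-3 × (1616)⁴ = 0.18 × 5.67×10⁻⁸ × 1.05×10^-3 × 6.82×10^12.
P = 73.2 W.

P ≈ 73.2 W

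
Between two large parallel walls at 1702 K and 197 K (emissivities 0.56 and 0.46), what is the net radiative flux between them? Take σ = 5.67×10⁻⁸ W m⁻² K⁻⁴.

q ≈ 1.61×10^5 W/m²

For two large parallel gray plates, q = σ(T₁⁴ − T₂⁴) / (1/ε₁ + 1/ε₂ − 1).
1/ε₁ + 1/ε₂ − 1 = 1/0.56 + 1/0.46 − 1 = 2.960.
T₁⁴ − T₂⁴ = 8.39×10^12 − 1.51×10^9 = 8.39×10^12 K⁴.
q = 5.67×10⁻⁸ × 8.39×10^12 / 2.960 = 1.61×10^5 W/m².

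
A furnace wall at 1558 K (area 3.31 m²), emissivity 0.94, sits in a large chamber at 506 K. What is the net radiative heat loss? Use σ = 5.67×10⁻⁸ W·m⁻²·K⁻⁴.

Q = εσA(T⁴ − T_s⁴). T⁴ − T_s⁴ = (1558)⁴ − (506)⁴ = 5.89×10^12 − 6.56×10^10 = 5.83×10^12 K⁴.
Q = 0.94 × 5.67×10⁻⁸ × 3.31 × 5.83×10^12 = 1.03×10^6 W.

Q ≈ 1.03×10^6 W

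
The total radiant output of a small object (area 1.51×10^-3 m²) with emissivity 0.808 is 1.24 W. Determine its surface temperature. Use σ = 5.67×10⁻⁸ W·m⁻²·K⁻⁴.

From P = εσAT⁴, T = (P / εσA)^(1/4) = (1.24 / (0.808 × 5.67×10⁻⁸ × 1.51×10^-3))^(1/4).
T = (1.79×10^10)^(1/4) = 366 K.

T ≈ 366 K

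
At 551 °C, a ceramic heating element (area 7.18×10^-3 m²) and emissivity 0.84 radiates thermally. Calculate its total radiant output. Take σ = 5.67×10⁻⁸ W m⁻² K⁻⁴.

P ≈ 158 W

551 °C = 824 K.
Stefan–Boltzmann: P = εσAT⁴ = 0.84 × 5.67×10⁻⁸ × 7.18×10^-3 × (824)⁴ = 0.84 × 5.67×10⁻⁸ × 7.18×10^-3 × 4.61×10^11.
P = 158 W.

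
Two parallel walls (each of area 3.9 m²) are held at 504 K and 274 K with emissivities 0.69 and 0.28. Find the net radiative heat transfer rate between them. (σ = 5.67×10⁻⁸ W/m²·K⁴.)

For two large parallel gray plates, q = σ(T₁⁴ − T₂⁴) / (1/ε₁ + 1/ε₂ − 1).
1/ε₁ + 1/ε₂ − 1 = 1/0.69 + 1/0.28 − 1 = 4.021.
T₁⁴ − T₂⁴ = 6.45×10^10 − 5.64×10^9 = 5.89×10^10 K⁴.
q = 5.67×10⁻⁸ × 5.89×10^10 / 4.021 = 830 W/m².
Q = q·A = 830 × 3.9 = 3240 W.

Q ≈ 3240 W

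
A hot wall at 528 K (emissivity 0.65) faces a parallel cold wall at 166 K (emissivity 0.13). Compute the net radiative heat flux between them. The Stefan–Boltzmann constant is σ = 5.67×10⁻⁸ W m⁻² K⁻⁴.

For two large parallel gray plates, q = σ(T₁⁴ − T₂⁴) / (1/ε₁ + 1/ε₂ − 1).
1/ε₁ + 1/ε₂ − 1 = 1/0.65 + 1/0.13 − 1 = 8.231.
T₁⁴ − T₂⁴ = 7.77×10^10 − 7.59×10^8 = 7.70×10^10 K⁴.
q = 5.67×10⁻⁸ × 7.70×10^10 / 8.231 = 530 W/m².

q ≈ 530 W/m²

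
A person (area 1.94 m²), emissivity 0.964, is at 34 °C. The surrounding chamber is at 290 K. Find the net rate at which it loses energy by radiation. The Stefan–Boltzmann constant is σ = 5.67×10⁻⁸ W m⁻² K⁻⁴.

Convert: 34 °C = 307 K.
Q = εσA(T⁴ − T_s⁴). T⁴ − T_s⁴ = (307)⁴ − (290)⁴ = 8.88×10^9 − 7.07×10^9 = 1.81×10^9 K⁴.
Q = 0.964 × 5.67×10⁻⁸ × 1.94 × 1.81×10^9 = 192 W.

Q ≈ 192 W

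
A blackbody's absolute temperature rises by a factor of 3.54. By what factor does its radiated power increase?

factor ≈ 157

P ∝ T⁴, so the power scales as (3.54)⁴ = 157.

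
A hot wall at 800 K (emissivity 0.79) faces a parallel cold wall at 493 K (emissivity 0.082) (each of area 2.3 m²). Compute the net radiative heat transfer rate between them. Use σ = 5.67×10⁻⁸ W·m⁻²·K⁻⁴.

For two large parallel gray plates, q = σ(T₁⁴ − T₂⁴) / (1/ε₁ + 1/ε₂ − 1).
1/ε₁ + 1/ε₂ − 1 = 1/0.79 + 1/0.082 − 1 = 12.46.
T₁⁴ − T₂⁴ = 4.10×10^11 − 5.91×10^10 = 3.51×10^11 K⁴.
q = 5.67×10⁻⁸ × 3.51×10^11 / 12.46 = 1590 W/m².
Q = q·A = 1590 × 2.3 = 3670 W.

Q ≈ 3670 W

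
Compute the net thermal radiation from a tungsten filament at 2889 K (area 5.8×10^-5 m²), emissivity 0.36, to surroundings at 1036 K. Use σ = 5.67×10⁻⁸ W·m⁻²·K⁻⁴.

Q = εσA(T⁴ − T_s⁴). T⁴ − T_s⁴ = (2889)⁴ − (1036)⁴ = 6.97×10^13 − 1.15×10^12 = 6.85×10^13 K⁴.
Q = 0.36 × 5.67×10⁻⁸ × 5.80×10^-5 × 6.85×10^13 = 81.1 W.

Q ≈ 81.1 W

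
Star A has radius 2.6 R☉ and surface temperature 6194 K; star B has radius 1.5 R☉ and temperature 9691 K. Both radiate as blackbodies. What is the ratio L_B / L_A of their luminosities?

L_B/L_A ≈ 1.99

L = 4πR²σT⁴ ∝ R²T⁴, so L_B/L_A = (1.5/2.6)² × (9691/6194)⁴ = 0.333 × 5.99 = 1.99.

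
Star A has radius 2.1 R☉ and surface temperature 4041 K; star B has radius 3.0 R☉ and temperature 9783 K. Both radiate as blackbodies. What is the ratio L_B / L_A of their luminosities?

L = 4πR²σT⁴ ∝ R²T⁴, so L_B/L_A = (3.0/2.1)² × (9783/4041)⁴ = 2.04 × 34.4 = 70.1.

L_B/L_A ≈ 70.1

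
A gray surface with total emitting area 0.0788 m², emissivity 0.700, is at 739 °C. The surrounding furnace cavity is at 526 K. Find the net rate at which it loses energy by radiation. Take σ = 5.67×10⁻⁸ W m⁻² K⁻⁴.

Convert: 739 °C = 1012 K.
Q = εσA(T⁴ − T_s⁴). T⁴ − T_s⁴ = (1012)⁴ − (526)⁴ = 1.05×10^12 − 7.65×10^10 = 9.72×10^11 K⁴.
Q = 0.700 × 5.67×10⁻⁸ × 0.0788 × 9.72×10^11 = 3040 W.

Q ≈ 3040 W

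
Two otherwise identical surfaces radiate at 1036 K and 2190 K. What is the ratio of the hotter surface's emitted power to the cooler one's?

ratio ≈ 20.0

P ∝ T⁴, so the ratio is (2190/1036)⁴ = (2.114)⁴ = 20.0.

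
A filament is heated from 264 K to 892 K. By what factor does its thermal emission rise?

ratio ≈ 130

P ∝ T⁴, so the ratio is (892/264)⁴ = (3.379)⁴ = 130.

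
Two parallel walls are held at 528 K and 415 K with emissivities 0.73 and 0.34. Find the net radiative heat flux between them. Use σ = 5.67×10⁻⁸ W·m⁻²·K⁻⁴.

For two large parallel gray plates, q = σ(T₁⁴ − T₂⁴) / (1/ε₁ + 1/ε₂ − 1).
1/ε₁ + 1/ε₂ − 1 = 1/0.73 + 1/0.34 − 1 = 3.311.
T₁⁴ − T₂⁴ = 7.77×10^10 − 2.97×10^10 = 4.81×10^10 K⁴.
q = 5.67×10⁻⁸ × 4.81×10^10 / 3.311 = 823 W/m².

q ≈ 823 W/m²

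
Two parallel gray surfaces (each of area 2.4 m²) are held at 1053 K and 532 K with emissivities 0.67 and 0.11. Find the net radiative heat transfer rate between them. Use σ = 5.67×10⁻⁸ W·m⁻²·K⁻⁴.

For two large parallel gray plates, q = σ(T₁⁴ − T₂⁴) / (1/ε₁ + 1/ε₂ − 1).
1/ε₁ + 1/ε₂ − 1 = 1/0.67 + 1/0.11 − 1 = 9.583.
T₁⁴ − T₂⁴ = 1.23×10^12 − 8.01×10^10 = 1.15×10^12 K⁴.
q = 5.67×10⁻⁸ × 1.15×10^12 / 9.583 = 6800 W/m².
Q = q·A = 6800 × 2.4 = 16300 W.

Q ≈ 16300 W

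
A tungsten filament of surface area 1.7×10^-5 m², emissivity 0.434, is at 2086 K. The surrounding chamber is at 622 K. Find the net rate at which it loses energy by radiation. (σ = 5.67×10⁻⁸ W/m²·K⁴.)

Q ≈ 7.86 W

Q = εσA(T⁴ − T_s⁴). T⁴ − T_s⁴ = (2086)⁴ − (622)⁴ = 1.89×10^13 − 1.50×10^11 = 1.88×10^13 K⁴.
Q = 0.434 × 5.67×10⁻⁸ × 1.70×10^-5 × 1.88×10^13 = 7.86 W.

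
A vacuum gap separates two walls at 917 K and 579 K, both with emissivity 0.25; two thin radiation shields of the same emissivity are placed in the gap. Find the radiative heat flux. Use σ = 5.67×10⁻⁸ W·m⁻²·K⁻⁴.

q ≈ 1610 W/m²

Each of the 3 gaps contributes resistance (2/ε − 1) = 2/0.25 − 1 = 7.000; total = 21.00.
q = σ(T₁⁴ − T₂⁴) / 21.00 = 5.67×10⁻⁸ × 5.95×10^11 / 21.00 = 1610 W/m².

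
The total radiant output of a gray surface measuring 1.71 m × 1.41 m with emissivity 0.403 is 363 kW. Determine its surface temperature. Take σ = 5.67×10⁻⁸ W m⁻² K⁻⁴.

T ≈ 1600 K

A = 1.71 × 1.41 = 2.41 m².
From P = εσAT⁴, T = (P / εσA)^(1/4) = (3.63×10^5 / (0.403 × 5.67×10⁻⁸ × 2.41))^(1/4).
T = (6.59×10^12)^(1/4) = 1600 K.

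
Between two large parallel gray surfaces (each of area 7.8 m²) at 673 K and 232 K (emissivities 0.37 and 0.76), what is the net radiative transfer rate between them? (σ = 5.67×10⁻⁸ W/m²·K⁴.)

For two large parallel gray plates, q = σ(T₁⁴ − T₂⁴) / (1/ε₁ + 1/ε₂ − 1).
1/ε₁ + 1/ε₂ − 1 = 1/0.37 + 1/0.76 − 1 = 3.018.
T₁⁴ − T₂⁴ = 2.05×10^11 − 2.90×10^9 = 2.02×10^11 K⁴.
q = 5.67×10⁻⁸ × 2.02×10^11 / 3.018 = 3800 W/m².
Q = q·A = 3800 × 7.8 = 29600 W.

Q ≈ 29600 W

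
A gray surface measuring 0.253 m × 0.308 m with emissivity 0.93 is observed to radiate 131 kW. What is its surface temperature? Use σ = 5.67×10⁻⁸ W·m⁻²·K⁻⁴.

A = 0.253 × 0.308 = 0.0779 m².
From P = εσAT⁴, T = (P / εσA)^(1/4) = (1.31×10^5 / (0.93 × 5.67×10⁻⁸ × 0.0779))^(1/4).
T = (3.19×10^13)^(1/4) = 2380 K.

T ≈ 2380 K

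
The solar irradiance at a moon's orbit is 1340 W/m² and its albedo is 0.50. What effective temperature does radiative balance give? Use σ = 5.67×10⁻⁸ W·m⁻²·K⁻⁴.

Power absorbed = (1−a)S·πR²; power emitted = 4πR²σT⁴. Equating and cancelling πR²:
T = ((1−a)S / 4σ)^(1/4) = (670 / (4 × 5.67×10⁻⁸))^(1/4) = (2.95×10^9)^(1/4).
T = 233 K.

T ≈ 233 K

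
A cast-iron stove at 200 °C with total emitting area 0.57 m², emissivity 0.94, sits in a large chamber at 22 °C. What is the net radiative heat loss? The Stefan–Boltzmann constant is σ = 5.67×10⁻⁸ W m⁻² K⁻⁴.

Convert: 200 °C = 473 K; 22 °C = 295 K.
Q = εσA(T⁴ − T_s⁴). T⁴ − T_s⁴ = (473)⁴ − (295)⁴ = 5.01×10^10 − 7.57×10^9 = 4.25×10^10 K⁴.
Q = 0.94 × 5.67×10⁻⁸ × 0.570 × 4.25×10^10 = 1290 W.

Q ≈ 1290 W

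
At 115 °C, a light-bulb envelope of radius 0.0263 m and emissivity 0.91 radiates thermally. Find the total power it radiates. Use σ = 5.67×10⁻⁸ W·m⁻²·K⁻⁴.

P ≈ 10.2 W

A = 4πr² = 4π × (0.0263)² = 8.69×10^-3 m².
115 °C = 388 K.
Stefan–Boltzmann: P = εσAT⁴ = 0.91 × 5.67×10⁻⁸ × 8.69×10^-3 × (388)⁴ = 0.91 × 5.67×10⁻⁸ × 8.69×10^-3 × 2.27×10^10.
P = 10.2 W.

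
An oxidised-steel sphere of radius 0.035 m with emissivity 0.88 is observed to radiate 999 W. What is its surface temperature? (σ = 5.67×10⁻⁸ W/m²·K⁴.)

T ≈ 1070 K

A = 4πr² = 4π × (0.035)² = 0.0154 m².
From P = εσAT⁴, T = (P / εσA)^(1/4) = (999 / (0.88 × 5.67×10⁻⁸ × 0.0154))^(1/4).
T = (1.30×10^12)^(1/4) = 1070 K.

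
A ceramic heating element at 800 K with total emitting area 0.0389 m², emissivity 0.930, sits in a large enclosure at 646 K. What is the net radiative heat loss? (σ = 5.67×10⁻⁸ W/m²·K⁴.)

Q = εσA(T⁴ − T_s⁴). T⁴ − T_s⁴ = (800)⁴ − (646)⁴ = 4.10×10^11 − 1.74×10^11 = 2.35×10^11 K⁴.
Q = 0.930 × 5.67×10⁻⁸ × 0.0389 × 2.35×10^11 = 483 W.

Q ≈ 483 W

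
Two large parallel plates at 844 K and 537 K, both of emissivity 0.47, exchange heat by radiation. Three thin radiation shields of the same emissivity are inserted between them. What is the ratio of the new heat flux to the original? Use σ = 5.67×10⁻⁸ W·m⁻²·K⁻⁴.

ratio ≈ 0.250

With N identical shields there are N+1 = 4 gaps in series, each with the same radiative resistance, so the flux falls to 1/(N+1) of its unshielded value.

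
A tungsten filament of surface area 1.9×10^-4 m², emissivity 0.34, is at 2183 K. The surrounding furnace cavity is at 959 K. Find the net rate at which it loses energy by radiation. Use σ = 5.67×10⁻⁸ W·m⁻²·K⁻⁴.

Q ≈ 80.1 W

Q = εσA(T⁴ − T_s⁴). T⁴ − T_s⁴ = (2183)⁴ − (959)⁴ = 2.27×10^13 − 8.46×10^11 = 2.19×10^13 K⁴.
Q = 0.34 × 5.67×10⁻⁸ × 1.90×10^-4 × 2.19×10^13 = 80.1 W.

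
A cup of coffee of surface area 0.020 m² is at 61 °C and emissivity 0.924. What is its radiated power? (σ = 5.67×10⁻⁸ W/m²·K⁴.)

61 °C = 334 K.
P = εσAT⁴ = 0.924 × 5.67×10⁻⁸ × 0.0200 × (334)⁴ = 0.924 × 5.67×10⁻⁸ × 0.0200 × 1.24×10^10.
P = 13.0 W.

P ≈ 13.0 W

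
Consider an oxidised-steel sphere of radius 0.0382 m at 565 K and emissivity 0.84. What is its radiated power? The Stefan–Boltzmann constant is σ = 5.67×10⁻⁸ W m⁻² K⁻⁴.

A = 4πr² = 4π × (0.0382)² = 0.0183 m².
P = εσAT⁴ = 0.84 × 5.67×10⁻⁸ × 0.0183 × (565)⁴ = 0.84 × 5.67×10⁻⁸ × 0.0183 × 1.02×10^11.
P = 89.0 W.

P ≈ 89.0 W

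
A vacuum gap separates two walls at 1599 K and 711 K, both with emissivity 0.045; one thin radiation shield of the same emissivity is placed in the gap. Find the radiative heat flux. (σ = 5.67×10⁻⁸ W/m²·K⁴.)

Each of the 2 gaps contributes resistance (2/ε − 1) = 2/0.045 − 1 = 43.44; total = 86.89.
q = σ(T₁⁴ − T₂⁴) / 86.89 = 5.67×10⁻⁸ × 6.28×10^12 / 86.89 = 4100 W/m².

q ≈ 4100 W/m²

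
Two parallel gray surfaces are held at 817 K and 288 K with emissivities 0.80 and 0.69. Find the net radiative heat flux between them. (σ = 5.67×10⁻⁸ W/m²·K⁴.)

q ≈ 14600 W/m²

For two large parallel gray plates, q = σ(T₁⁴ − T₂⁴) / (1/ε₁ + 1/ε₂ − 1).
1/ε₁ + 1/ε₂ − 1 = 1/0.80 + 1/0.69 − 1 = 1.699.
T₁⁴ − T₂⁴ = 4.46×10^11 − 6.88×10^9 = 4.39×10^11 K⁴.
q = 5.67×10⁻⁸ × 4.39×10^11 / 1.699 = 14600 W/m².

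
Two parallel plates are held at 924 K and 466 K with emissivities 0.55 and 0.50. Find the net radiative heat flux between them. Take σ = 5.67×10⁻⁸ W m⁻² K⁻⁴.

For two large parallel gray plates, q = σ(T₁⁴ − T₂⁴) / (1/ε₁ + 1/ε₂ − 1).
1/ε₁ + 1/ε₂ − 1 = 1/0.55 + 1/0.50 − 1 = 2.818.
T₁⁴ − T₂⁴ = 7.29×10^11 − 4.72×10^10 = 6.82×10^11 K⁴.
q = 5.67×10⁻⁸ × 6.82×10^11 / 2.818 = 13700 W/m².

q ≈ 13700 W/m²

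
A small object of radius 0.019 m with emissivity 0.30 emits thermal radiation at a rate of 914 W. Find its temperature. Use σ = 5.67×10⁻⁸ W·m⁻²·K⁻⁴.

T ≈ 1860 K

A = 4πr² = 4π × (0.019)² = 4.54×10^-3 m².
From P = εσAT⁴, T = (P / εσA)^(1/4) = (914 / (0.30 × 5.67×10⁻⁸ × 4.54×10^-3))^(1/4).
T = (1.18×10^13)^(1/4) = 1860 K.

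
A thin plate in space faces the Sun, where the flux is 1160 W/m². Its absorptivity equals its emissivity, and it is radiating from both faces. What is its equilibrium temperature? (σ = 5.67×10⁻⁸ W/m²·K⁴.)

T ≈ 318 K

Absorbed flux αS = emitted flux 2εσT⁴ per unit area; with α = ε this gives T = (S/2σ)^(1/4).
T = (1160 / (2 × 5.67×10⁻⁸))^(1/4) = (1.02×10^10)^(1/4).
T = 318 K.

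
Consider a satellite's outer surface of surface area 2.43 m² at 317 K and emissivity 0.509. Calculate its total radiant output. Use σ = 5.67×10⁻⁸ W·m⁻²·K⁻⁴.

Stefan–Boltzmann: P = εσAT⁴ = 0.509 × 5.67×10⁻⁸ × 2.43 × (317)⁴ = 0.509 × 5.67×10⁻⁸ × 2.43 × 1.01×10^10.
P = 708 W.

P ≈ 708 W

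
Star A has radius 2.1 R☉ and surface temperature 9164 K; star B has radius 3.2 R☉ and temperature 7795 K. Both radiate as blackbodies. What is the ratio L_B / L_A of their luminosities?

L_B/L_A ≈ 1.22

L = 4πR²σT⁴ ∝ R²T⁴, so L_B/L_A = (3.2/2.1)² × (7795/9164)⁴ = 2.32 × 0.524 = 1.22.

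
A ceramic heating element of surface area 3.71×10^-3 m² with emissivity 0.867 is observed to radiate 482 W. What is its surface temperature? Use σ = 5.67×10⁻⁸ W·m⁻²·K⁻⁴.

From P = εσAT⁴, T = (P / εσA)^(1/4) = (482 / (0.867 × 5.67×10⁻⁸ × 3.71×10^-3))^(1/4).
T = (2.64×10^12)^(1/4) = 1280 K.

T ≈ 1280 K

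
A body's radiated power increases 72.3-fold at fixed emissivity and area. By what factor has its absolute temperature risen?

factor ≈ 2.92

P ∝ T⁴ ⇒ T ∝ P^(1/4), so T scales by (72.3)^(1/4) = 2.92.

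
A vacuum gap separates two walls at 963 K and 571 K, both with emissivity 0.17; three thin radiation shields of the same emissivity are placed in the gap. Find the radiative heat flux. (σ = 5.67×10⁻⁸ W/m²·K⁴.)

Each of the 4 gaps contributes resistance (2/ε − 1) = 2/0.17 − 1 = 10.76; total = 43.06.
q = σ(T₁⁴ − T₂⁴) / 43.06 = 5.67×10⁻⁸ × 7.54×10^11 / 43.06 = 992 W/m².

q ≈ 992 W/m²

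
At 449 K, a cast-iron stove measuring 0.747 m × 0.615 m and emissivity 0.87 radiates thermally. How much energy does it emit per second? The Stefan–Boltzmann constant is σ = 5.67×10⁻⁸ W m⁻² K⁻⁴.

A = 0.747 × 0.615 = 0.459 m².
Stefan–Boltzmann: P = εσAT⁴ = 0.87 × 5.67×10⁻⁸ × 0.459 × (449)⁴ = 0.87 × 5.67×10⁻⁸ × 0.459 × 4.06×10^10.
P = 921 W.

P ≈ 921 W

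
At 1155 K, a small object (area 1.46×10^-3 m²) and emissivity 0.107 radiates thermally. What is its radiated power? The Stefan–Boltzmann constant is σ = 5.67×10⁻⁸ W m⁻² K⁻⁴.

P ≈ 15.8 W

Stefan–Boltzmann: P = εσAT⁴ = 0.107 × 5.67×10⁻⁸ × 1.46×10^-3 × (1155)⁴ = 0.107 × 5.67×10⁻⁸ × 1.46×10^-3 × 1.78×10^12.
P = 15.8 W.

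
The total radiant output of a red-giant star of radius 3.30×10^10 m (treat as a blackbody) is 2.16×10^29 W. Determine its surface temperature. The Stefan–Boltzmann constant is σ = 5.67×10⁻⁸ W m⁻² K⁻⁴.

A = 4πr² = 4π × (3.30×10^10)² = 1.37×10^22 m².
From P = σAT⁴, T = (P / σA)^(1/4) = (2.16×10^29 / (5.67×10⁻⁸ × 1.37×10^22))^(1/4).
T = (2.78×10^14)^(1/4) = 4080 K.

T ≈ 4080 K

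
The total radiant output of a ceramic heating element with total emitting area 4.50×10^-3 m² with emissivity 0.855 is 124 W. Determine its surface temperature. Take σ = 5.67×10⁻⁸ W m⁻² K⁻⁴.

T ≈ 868 K

From P = εσAT⁴, T = (P / εσA)^(1/4) = (124 / (0.855 × 5.67×10⁻⁸ × 4.50×10^-3))^(1/4).
T = (5.68×10^11)^(1/4) = 868 K.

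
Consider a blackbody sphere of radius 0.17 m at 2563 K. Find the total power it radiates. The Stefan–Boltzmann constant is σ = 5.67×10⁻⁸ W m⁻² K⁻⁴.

P ≈ 8.89×10^5 W

A = 4πr² = 4π × (0.17)² = 0.363 m².
P = σAT⁴ = 5.67×10⁻⁸ × 0.363 × (2563)⁴ = 5.67×10⁻⁸ × 0.363 × 4.32×10^13.
P = 8.89×10^5 W.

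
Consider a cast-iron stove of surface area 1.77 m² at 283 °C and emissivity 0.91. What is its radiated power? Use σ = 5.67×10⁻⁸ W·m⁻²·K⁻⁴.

283 °C = 556 K.
Stefan–Boltzmann: P = εσAT⁴ = 0.91 × 5.67×10⁻⁸ × 1.77 × (556)⁴ = 0.91 × 5.67×10⁻⁸ × 1.77 × 9.56×10^10.
P = 8730 W.

P ≈ 8730 W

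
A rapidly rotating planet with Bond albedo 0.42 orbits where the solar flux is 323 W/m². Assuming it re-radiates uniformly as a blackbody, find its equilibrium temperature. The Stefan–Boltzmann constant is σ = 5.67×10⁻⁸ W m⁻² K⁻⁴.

T ≈ 170 K

Power absorbed = (1−a)S·πR²; power emitted = 4πR²σT⁴. Equating and cancelling πR²:
T = ((1−a)S / 4σ)^(1/4) = (187 / (4 × 5.67×10⁻⁸))^(1/4) = (8.26×10^8)^(1/4).
T = 170 K.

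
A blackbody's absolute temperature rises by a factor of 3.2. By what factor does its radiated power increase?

factor ≈ 105

P ∝ T⁴, so the power scales as (3.2)⁴ = 105.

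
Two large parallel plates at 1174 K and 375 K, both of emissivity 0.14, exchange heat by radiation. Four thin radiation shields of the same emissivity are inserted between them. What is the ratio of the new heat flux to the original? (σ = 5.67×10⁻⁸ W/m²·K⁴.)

ratio ≈ 0.200

With N identical shields there are N+1 = 5 gaps in series, each with the same radiative resistance, so the flux falls to 1/(N+1) of its unshielded value.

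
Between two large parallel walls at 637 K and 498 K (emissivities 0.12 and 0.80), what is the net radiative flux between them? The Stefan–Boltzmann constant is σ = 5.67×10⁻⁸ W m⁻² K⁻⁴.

For two large parallel gray plates, q = σ(T₁⁴ − T₂⁴) / (1/ε₁ + 1/ε₂ − 1).
1/ε₁ + 1/ε₂ − 1 = 1/0.12 + 1/0.80 − 1 = 8.583.
T₁⁴ − T₂⁴ = 1.65×10^11 − 6.15×10^10 = 1.03×10^11 K⁴.
q = 5.67×10⁻⁸ × 1.03×10^11 / 8.583 = 681 W/m².

q ≈ 681 W/m²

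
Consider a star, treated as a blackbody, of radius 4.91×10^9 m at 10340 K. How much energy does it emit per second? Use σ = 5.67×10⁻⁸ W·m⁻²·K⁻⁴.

P ≈ 1.96×10^29 W

A = 4πr² = 4π × (4.91×10^9)² = 3.03×10^20 m².
P = σAT⁴ = 5.67×10⁻⁸ × 3.03×10^20 × (10340)⁴ = 5.67×10⁻⁸ × 3.03×10^20 × 1.14×10^16.
P = 1.96×10^29 W.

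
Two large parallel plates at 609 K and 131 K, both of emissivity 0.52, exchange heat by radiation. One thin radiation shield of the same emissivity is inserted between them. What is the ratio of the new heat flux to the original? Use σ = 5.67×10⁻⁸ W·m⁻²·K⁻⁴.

With N identical shields there are N+1 = 2 gaps in series, each with the same radiative resistance, so the flux falls to 1/(N+1) of its unshielded value.

ratio ≈ 0.500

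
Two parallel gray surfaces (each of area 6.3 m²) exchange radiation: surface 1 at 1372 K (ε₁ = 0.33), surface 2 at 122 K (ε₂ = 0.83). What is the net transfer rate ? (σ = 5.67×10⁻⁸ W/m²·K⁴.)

Q ≈ 3.91×10^5 W

For two large parallel gray plates, q = σ(T₁⁴ − T₂⁴) / (1/ε₁ + 1/ε₂ − 1).
1/ε₁ + 1/ε₂ − 1 = 1/0.33 + 1/0.83 − 1 = 3.235.
T₁⁴ − T₂⁴ = 3.54×10^12 − 2.22×10^8 = 3.54×10^12 K⁴.
q = 5.67×10⁻⁸ × 3.54×10^12 / 3.235 = 62100 W/m².
Q = q·A = 62100 × 6.3 = 3.91×10^5 W.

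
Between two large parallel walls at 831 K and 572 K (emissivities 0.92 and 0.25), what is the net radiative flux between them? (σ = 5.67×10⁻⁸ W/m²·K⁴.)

For two large parallel gray plates, q = σ(T₁⁴ − T₂⁴) / (1/ε₁ + 1/ε₂ − 1).
1/ε₁ + 1/ε₂ − 1 = 1/0.92 + 1/0.25 − 1 = 4.087.
T₁⁴ − T₂⁴ = 4.77×10^11 − 1.07×10^11 = 3.70×10^11 K⁴.
q = 5.67×10⁻⁸ × 3.70×10^11 / 4.087 = 5130 W/m².

q ≈ 5130 W/m²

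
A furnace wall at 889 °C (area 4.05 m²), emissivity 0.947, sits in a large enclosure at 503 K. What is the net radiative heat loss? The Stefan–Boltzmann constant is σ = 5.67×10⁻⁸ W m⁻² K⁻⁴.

Q ≈ 3.83×10^5 W

Convert: 889 °C = 1162 K.
Q = εσA(T⁴ − T_s⁴). T⁴ − T_s⁴ = (1162)⁴ − (503)⁴ = 1.82×10^12 − 6.40×10^10 = 1.76×10^12 K⁴.
Q = 0.947 × 5.67×10⁻⁸ × 4.05 × 1.76×10^12 = 3.83×10^5 W.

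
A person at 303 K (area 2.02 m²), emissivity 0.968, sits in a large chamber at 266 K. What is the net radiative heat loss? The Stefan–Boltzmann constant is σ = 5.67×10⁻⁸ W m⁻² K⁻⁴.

Q ≈ 379 W

Q = εσA(T⁴ − T_s⁴). T⁴ − T_s⁴ = (303)⁴ − (266)⁴ = 8.43×10^9 − 5.01×10^9 = 3.42×10^9 K⁴.
Q = 0.968 × 5.67×10⁻⁸ × 2.02 × 3.42×10^9 = 379 W.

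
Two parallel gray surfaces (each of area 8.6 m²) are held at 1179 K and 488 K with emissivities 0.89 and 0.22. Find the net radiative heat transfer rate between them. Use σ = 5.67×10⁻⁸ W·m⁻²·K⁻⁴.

Q ≈ 1.96×10^5 W

For two large parallel gray plates, q = σ(T₁⁴ − T₂⁴) / (1/ε₁ + 1/ε₂ − 1).
1/ε₁ + 1/ε₂ − 1 = 1/0.89 + 1/0.22 − 1 = 4.669.
T₁⁴ − T₂⁴ = 1.93×10^12 − 5.67×10^10 = 1.88×10^12 K⁴.
q = 5.67×10⁻⁸ × 1.88×10^12 / 4.669 = 22800 W/m².
Q = q·A = 22800 × 8.6 = 1.96×10^5 W.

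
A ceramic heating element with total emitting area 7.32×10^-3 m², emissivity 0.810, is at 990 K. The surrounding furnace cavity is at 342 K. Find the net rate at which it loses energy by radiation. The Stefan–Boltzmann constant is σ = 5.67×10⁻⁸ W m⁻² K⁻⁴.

Q = εσA(T⁴ − T_s⁴). T⁴ − T_s⁴ = (990)⁴ − (342)⁴ = 9.61×10^11 − 1.37×10^10 = 9.47×10^11 K⁴.
Q = 0.810 × 5.67×10⁻⁸ × 7.32×10^-3 × 9.47×10^11 = 318 W.

Q ≈ 318 W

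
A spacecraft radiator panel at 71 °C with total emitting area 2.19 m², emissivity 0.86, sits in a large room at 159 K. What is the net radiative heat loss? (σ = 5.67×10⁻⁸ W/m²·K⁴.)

Convert: 71 °C = 344 K.
Q = εσA(T⁴ − T_s⁴). T⁴ − T_s⁴ = (344)⁴ − (159)⁴ = 1.40×10^10 − 6.39×10^8 = 1.34×10^10 K⁴.
Q = 0.86 × 5.67×10⁻⁸ × 2.19 × 1.34×10^10 = 1430 W.

Q ≈ 1430 W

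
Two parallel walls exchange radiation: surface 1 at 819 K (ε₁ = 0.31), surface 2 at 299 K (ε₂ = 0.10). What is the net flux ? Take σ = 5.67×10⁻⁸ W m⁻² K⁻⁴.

For two large parallel gray plates, q = σ(T₁⁴ − T₂⁴) / (1/ε₁ + 1/ε₂ − 1).
1/ε₁ + 1/ε₂ − 1 = 1/0.31 + 1/0.10 − 1 = 12.23.
T₁⁴ − T₂⁴ = 4.50×10^11 − 7.99×10^9 = 4.42×10^11 K⁴.
q = 5.67×10⁻⁸ × 4.42×10^11 / 12.23 = 2050 W/m².

q ≈ 2050 W/m²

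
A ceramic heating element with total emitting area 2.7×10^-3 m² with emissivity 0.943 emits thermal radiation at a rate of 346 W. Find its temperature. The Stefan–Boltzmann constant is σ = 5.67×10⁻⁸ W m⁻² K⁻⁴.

From P = εσAT⁴, T = (P / εσA)^(1/4) = (346 / (0.943 × 5.67×10⁻⁸ × 2.70×10^-3))^(1/4).
T = (2.40×10^12)^(1/4) = 1240 K.

T ≈ 1240 K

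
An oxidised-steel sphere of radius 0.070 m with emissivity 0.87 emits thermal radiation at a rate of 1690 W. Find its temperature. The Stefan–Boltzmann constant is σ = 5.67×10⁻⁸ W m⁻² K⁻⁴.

T ≈ 864 K

A = 4πr² = 4π × (0.070)² = 0.0616 m².
From P = εσAT⁴, T = (P / εσA)^(1/4) = (1690 / (0.87 × 5.67×10⁻⁸ × 0.0616))^(1/4).
T = (5.56×10^11)^(1/4) = 864 K.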